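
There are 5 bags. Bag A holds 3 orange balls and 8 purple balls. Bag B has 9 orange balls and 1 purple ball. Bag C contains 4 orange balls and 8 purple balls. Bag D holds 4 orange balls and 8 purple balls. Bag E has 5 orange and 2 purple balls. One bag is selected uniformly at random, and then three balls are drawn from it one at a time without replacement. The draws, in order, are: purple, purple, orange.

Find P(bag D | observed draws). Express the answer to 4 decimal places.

Compute the likelihood of the observed sequence for each case: P(data | bag A) = (8/11)(7/10)(3/9) = 0.1697; P(data | bag B) = (1/10)(0/9) = 0; P(data | bag C) = (8/12)(7/11)(4/10) = 0.1697; P(data | bag D) = (8/12)(7/11)(4/10) = 0.1697; P(data | bag E) = (2/7)(1/6)(5/5) = 0.047619.
The prior-weighted likelihoods are 1/5 · 0.1697 = 0.033939, 1/5 · 0 = 0, 1/5 · 0.1697 = 0.033939, 1/5 · 0.1697 = 0.033939, 1/5 · 0.047619 = 0.0095238; summing to 0.11134.
So P(bag D | data) = (0.033939) / (0.11134) = 0.30482.

0.3048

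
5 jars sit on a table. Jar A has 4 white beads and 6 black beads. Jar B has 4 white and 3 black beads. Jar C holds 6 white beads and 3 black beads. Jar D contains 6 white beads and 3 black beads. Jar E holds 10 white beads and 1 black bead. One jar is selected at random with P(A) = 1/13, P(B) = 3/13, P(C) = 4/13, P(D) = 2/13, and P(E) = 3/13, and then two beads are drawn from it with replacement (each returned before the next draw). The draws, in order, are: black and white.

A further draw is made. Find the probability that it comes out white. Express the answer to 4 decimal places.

For each hypothesis, P(data | H) works out to: P(data | jar A) = (6/10)(4/10) = 0.24; P(data | jar B) = (3/7)(4/7) = 0.2449; P(data | jar C) = (3/9)(6/9) = 0.22222; P(data | jar D) = (3/9)(6/9) = 0.22222; P(data | jar E) = (1/11)(10/11) = 0.082645.
The prior-weighted likelihoods are 1/13 · 0.24 = 0.018462, 3/13 · 0.2449 = 0.056515, 4/13 · 0.22222 = 0.068376, 2/13 · 0.22222 = 0.034188, 3/13 · 0.082645 = 0.019072; these sum to 0.19661.
The posterior is then P(jar A | data) = 0.093898, P(jar B | data) = 0.28744, P(jar C | data) = 0.34777, P(jar D | data) = 0.17389, P(jar E | data) = 0.097002.
Averaging over the posterior, P(white next | data) = (2/5)(0.093898) + (4/7)(0.28744) + (2/3)(0.34777) + (2/3)(0.17389) + (10/11)(0.097002) = 0.63777.

0.6378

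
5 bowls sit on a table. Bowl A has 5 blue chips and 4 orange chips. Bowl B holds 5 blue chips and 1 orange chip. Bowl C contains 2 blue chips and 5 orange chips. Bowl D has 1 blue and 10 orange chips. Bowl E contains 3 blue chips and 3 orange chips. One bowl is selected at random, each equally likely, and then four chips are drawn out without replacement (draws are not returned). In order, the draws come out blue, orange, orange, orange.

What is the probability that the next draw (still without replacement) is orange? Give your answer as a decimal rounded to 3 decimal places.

Under each hypothesis, the probability of the observed sequence is: P(data | bowl A) = (5/9)(4/8)(3/7)(2/6) = 0.039683; P(data | bowl B) = (5/6)(1/5)(0/4) = 0; P(data | bowl C) = (2/7)(5/6)(4/5)(3/4) = 0.14286; P(data | bowl D) = (1/11)(10/10)(9/9)(8/8) = 0.090909; P(data | bowl E) = (3/6)(3/5)(2/4)(1/3) = 0.05.
Multiplying each by its prior: 1/5 · 0.039683 = 0.0079365, 1/5 · 0 = 0, 1/5 · 0.14286 = 0.028571, 1/5 · 0.090909 = 0.018182, 1/5 · 0.05 = 0.01; summing to 0.06469.
Dividing through by the total gives posterior P(bowl A | data) = 0.12269, P(bowl B | data) = 0, P(bowl C | data) = 0.44167, P(bowl D | data) = 0.28106, P(bowl E | data) = 0.15458.
The predictive probability is P(orange next | data) = (1/5)(0.12269) + (2/3)(0.44167) + (1)(0.28106) + (0)(0.15458) = 0.60004.

0.600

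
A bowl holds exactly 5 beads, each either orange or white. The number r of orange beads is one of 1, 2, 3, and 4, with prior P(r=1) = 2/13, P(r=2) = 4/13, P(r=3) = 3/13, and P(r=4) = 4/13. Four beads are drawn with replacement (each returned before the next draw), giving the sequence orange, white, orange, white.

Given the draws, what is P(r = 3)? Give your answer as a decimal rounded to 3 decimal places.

0.310

Under each hypothesis, the probability of the observed sequence is: P(data | r = 1) = (1/5)(4/5)(1/5)(4/5) = 0.0256; P(data | r = 2) = (2/5)(3/5)(2/5)(3/5) = 0.0576; P(data | r = 3) = (3/5)(2/5)(3/5)(2/5) = 0.0576; P(data | r = 4) = (4/5)(1/5)(4/5)(1/5) = 0.0256.
The prior-weighted likelihoods are 2/13 · 0.0256 = 0.0039385, 4/13 · 0.0576 = 0.017723, 3/13 · 0.0576 = 0.013292, 4/13 · 0.0256 = 0.0078769; summing to 0.042831.
By Bayes' rule, P(r = 3 | data) = (0.013292) / (0.042831) = 0.31034.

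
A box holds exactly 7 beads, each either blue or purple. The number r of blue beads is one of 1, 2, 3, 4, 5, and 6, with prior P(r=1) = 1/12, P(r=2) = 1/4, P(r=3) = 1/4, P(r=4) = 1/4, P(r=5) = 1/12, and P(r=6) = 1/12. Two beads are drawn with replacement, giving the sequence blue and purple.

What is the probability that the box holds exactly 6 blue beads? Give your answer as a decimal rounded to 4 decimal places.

Compute the likelihood of the observed sequence for each case: P(data | r = 1) = (1/7)(6/7) = 6/49; P(data | r = 2) = (2/7)(5/7) = 10/49; P(data | r = 3) = (3/7)(4/7) = 12/49; P(data | r = 4) = (4/7)(3/7) = 12/49; P(data | r = 5) = (5/7)(2/7) = 10/49; P(data | r = 6) = (6/7)(1/7) = 6/49.
The prior-weighted likelihoods are 1/12 · 6/49 = 1/98, 1/4 · 10/49 = 5/98, 1/4 · 12/49 = 3/49, 1/4 · 12/49 = 3/49, 1/12 · 10/49 = 5/294, 1/12 · 6/49 = 1/98; with total 31/147.
Therefore the posterior P(r = 6 | data) = (1/98) / (31/147) = 3/62.

0.0484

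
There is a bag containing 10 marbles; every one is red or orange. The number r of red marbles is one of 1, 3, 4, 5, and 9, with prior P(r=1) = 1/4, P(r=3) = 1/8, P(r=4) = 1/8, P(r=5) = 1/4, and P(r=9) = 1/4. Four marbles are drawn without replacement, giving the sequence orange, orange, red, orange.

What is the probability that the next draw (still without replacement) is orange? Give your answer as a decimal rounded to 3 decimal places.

0.687

The likelihood of the observed sequence under each hypothesis: P(data | r = 1) = (9/10)(8/9)(1/8)(7/7) = 0.1; P(data | r = 3) = (7/10)(6/9)(3/8)(5/7) = 0.125; P(data | r = 4) = (6/10)(5/9)(4/8)(4/7) = 0.095238; P(data | r = 5) = (5/10)(4/9)(5/8)(3/7) = 0.059524; P(data | r = 9) = (1/10)(0/9) = 0.
Multiplying each by its prior: 1/4 · 0.1 = 0.025, 1/8 · 0.125 = 0.015625, 1/8 · 0.095238 = 0.011905, 1/4 · 0.059524 = 0.014881, 1/4 · 0 = 0; summing to 0.067411.
Normalising, the posterior is P(r = 1 | data) = 0.37086, P(r = 3 | data) = 0.23179, P(r = 4 | data) = 0.1766, P(r = 5 | data) = 0.22075, P(r = 9 | data) = 0.
The predictive probability is P(orange next | data) = (1)(0.37086) + (2/3)(0.23179) + (1/2)(0.1766) + (1/3)(0.22075) = 0.68727.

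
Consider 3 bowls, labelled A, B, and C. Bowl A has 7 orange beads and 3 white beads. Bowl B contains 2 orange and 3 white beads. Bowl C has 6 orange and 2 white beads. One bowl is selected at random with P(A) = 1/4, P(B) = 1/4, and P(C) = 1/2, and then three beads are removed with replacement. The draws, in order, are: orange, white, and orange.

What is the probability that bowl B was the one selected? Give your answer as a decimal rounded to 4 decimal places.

Compute the likelihood of the observed sequence for each case: P(data | bowl A) = (7/10)(3/10)(7/10) = 0.147; P(data | bowl B) = (2/5)(3/5)(2/5) = 0.096; P(data | bowl C) = (6/8)(2/8)(6/8) = 0.14062.
Weighting by the prior gives 1/4 · 0.147 = 0.03675, 1/4 · 0.096 = 0.024, 1/2 · 0.14062 = 0.070312; these sum to 0.13106.
Hence P(bowl B | data) = (0.024) / (0.13106) = 0.18312.

0.1831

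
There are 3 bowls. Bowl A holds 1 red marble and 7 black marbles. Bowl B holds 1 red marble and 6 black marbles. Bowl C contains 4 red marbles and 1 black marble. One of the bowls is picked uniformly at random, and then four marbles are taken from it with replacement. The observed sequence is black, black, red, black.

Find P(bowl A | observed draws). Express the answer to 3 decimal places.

For each hypothesis, P(data | H) works out to: P(data | bowl A) = (7/8)(7/8)(1/8)(7/8) = 0.08374; P(data | bowl B) = (6/7)(6/7)(1/7)(6/7) = 0.089963; P(data | bowl C) = (1/5)(1/5)(4/5)(1/5) = 0.0064.
The prior-weighted likelihoods are 1/3 · 0.08374 = 0.027913, 1/3 · 0.089963 = 0.029988, 1/3 · 0.0064 = 0.0021333; with total 0.060034.
Hence P(bowl A | data) = (0.027913) / (0.060034) = 0.46496.

0.465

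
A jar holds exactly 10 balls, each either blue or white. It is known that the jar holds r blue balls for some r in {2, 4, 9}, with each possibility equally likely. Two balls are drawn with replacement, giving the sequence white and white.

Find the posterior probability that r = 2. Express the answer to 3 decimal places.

Compute the likelihood of the observed sequence for each case: P(data | r = 2) = (8/10)(8/10) = 16/25; P(data | r = 4) = (6/10)(6/10) = 9/25; P(data | r = 9) = (1/10)(1/10) = 1/100.
Multiplying each by its prior: 1/3 · 16/25 = 16/75, 1/3 · 9/25 = 3/25, 1/3 · 1/100 = 1/300; these sum to 101/300.
Therefore the posterior P(r = 2 | data) = (16/75) / (101/300) = 64/101.

0.634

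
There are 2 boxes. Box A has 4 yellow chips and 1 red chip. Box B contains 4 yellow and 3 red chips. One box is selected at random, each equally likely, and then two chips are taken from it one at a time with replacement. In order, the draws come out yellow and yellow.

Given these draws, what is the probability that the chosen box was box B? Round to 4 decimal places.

0.3378

For each hypothesis, P(data | H) works out to: P(data | box A) = (4/5)(4/5) = 0.64; P(data | box B) = (4/7)(4/7) = 0.32653.
Weighting by the prior gives 1/2 · 0.64 = 0.32, 1/2 · 0.32653 = 0.16327; these sum to 0.48327.
Therefore the posterior P(box B | data) = (0.16327) / (0.48327) = 0.33784.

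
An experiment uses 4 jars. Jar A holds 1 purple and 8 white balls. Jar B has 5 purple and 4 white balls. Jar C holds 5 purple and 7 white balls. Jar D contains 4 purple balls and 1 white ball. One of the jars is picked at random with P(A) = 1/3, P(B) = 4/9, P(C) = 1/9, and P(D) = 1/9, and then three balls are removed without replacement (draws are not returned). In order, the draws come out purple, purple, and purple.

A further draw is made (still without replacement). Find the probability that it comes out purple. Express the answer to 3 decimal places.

0.400

Under each hypothesis, the probability of the observed sequence is: P(data | jar A) = (1/9)(0/8) = 0; P(data | jar B) = (5/9)(4/8)(3/7) = 0.11905; P(data | jar C) = (5/12)(4/11)(3/10) = 0.045455; P(data | jar D) = (4/5)(3/4)(2/3) = 0.4.
The prior-weighted likelihoods are 1/3 · 0 = 0, 4/9 · 0.11905 = 0.05291, 1/9 · 0.045455 = 0.0050505, 1/9 · 0.4 = 0.044444; summing to 0.10241.
Normalising, the posterior is P(jar A | data) = 0, P(jar B | data) = 0.51667, P(jar C | data) = 0.049319, P(jar D | data) = 0.43401.
So P(purple next | data) = Σ P(purple next | H) P(H | data) = (1/3)(0.51667) + (2/9)(0.049319) + (1/2)(0.43401) = 0.40019.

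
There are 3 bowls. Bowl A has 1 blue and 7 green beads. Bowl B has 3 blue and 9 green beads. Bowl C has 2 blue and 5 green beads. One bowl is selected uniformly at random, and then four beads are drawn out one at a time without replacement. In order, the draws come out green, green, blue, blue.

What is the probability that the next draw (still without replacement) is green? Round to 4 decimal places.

0.9459

For each hypothesis, P(data | H) works out to: P(data | bowl A) = (7/8)(6/7)(1/6)(0/5) = 0; P(data | bowl B) = (9/12)(8/11)(3/10)(2/9) = 0.036364; P(data | bowl C) = (5/7)(4/6)(2/5)(1/4) = 0.047619.
Multiplying each by its prior: 1/3 · 0 = 0, 1/3 · 0.036364 = 0.012121, 1/3 · 0.047619 = 0.015873; with total 0.027994.
The posterior is then P(bowl A | data) = 0, P(bowl B | data) = 0.43299, P(bowl C | data) = 0.56701.
Averaging over the posterior, P(green next | data) = (7/8)(0.43299) + (1)(0.56701) = 0.94588.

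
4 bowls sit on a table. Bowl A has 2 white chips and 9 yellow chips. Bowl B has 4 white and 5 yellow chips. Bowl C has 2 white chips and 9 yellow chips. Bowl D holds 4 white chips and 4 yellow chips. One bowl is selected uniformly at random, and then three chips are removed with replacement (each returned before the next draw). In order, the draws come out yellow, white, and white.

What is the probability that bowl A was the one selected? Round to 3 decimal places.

The likelihood of the observed sequence under each hypothesis: P(data | bowl A) = (9/11)(2/11)(2/11) = 0.027047; P(data | bowl B) = (5/9)(4/9)(4/9) = 0.10974; P(data | bowl C) = (9/11)(2/11)(2/11) = 0.027047; P(data | bowl D) = (4/8)(4/8)(4/8) = 0.125.
Multiplying each by its prior: 1/4 · 0.027047 = 0.0067618, 1/4 · 0.10974 = 0.027435, 1/4 · 0.027047 = 0.0067618, 1/4 · 0.125 = 0.03125; with total 0.072209.
Therefore the posterior P(bowl A | data) = (0.0067618) / (0.072209) = 0.093643.

0.094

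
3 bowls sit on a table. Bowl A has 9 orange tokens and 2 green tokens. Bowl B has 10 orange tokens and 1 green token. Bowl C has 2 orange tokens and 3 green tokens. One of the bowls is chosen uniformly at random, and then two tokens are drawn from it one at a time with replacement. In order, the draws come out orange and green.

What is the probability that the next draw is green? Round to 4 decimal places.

0.3788

The likelihood of the observed sequence under each hypothesis: P(data | bowl A) = (9/11)(2/11) = 0.14876; P(data | bowl B) = (10/11)(1/11) = 0.082645; P(data | bowl C) = (2/5)(3/5) = 0.24.
Weighting by the prior gives 1/3 · 0.14876 = 0.049587, 1/3 · 0.082645 = 0.027548, 1/3 · 0.24 = 0.08; these sum to 0.15713.
Normalising, the posterior is P(bowl A | data) = 0.31557, P(bowl B | data) = 0.17532, P(bowl C | data) = 0.50912.
So P(green next | data) = Σ P(green next | H) P(H | data) = (2/11)(0.31557) + (1/11)(0.17532) + (3/5)(0.50912) = 0.37878.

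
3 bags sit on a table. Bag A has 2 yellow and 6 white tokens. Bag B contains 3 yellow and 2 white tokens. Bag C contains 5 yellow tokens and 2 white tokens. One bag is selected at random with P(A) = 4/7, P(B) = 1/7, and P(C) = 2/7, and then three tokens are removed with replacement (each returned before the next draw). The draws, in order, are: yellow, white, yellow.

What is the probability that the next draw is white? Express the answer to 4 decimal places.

For each hypothesis, P(data | H) works out to: P(data | bag A) = (2/8)(6/8)(2/8) = 0.046875; P(data | bag B) = (3/5)(2/5)(3/5) = 0.144; P(data | bag C) = (5/7)(2/7)(5/7) = 0.14577.
The prior-weighted likelihoods are 4/7 · 0.046875 = 0.026786, 1/7 · 0.144 = 0.020571, 2/7 · 0.14577 = 0.041649; summing to 0.089006.
The posterior is then P(bag A | data) = 0.30094, P(bag B | data) = 0.23112, P(bag C | data) = 0.46794.
The predictive probability is P(white next | data) = (3/4)(0.30094) + (2/5)(0.23112) + (2/7)(0.46794) = 0.45185.

0.4519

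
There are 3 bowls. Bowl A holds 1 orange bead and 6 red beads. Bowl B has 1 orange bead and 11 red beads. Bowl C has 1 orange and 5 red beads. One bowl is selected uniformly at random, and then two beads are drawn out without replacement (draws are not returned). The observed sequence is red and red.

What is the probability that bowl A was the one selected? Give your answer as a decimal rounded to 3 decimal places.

0.323

The likelihood of the observed sequence under each hypothesis: P(data | bowl A) = (6/7)(5/6) = 5/7; P(data | bowl B) = (11/12)(10/11) = 5/6; P(data | bowl C) = (5/6)(4/5) = 2/3.
The prior-weighted likelihoods are 1/3 · 5/7 = 5/21, 1/3 · 5/6 = 5/18, 1/3 · 2/3 = 2/9; with total 31/42.
By Bayes' rule, P(bowl A | data) = (5/21) / (31/42) = 10/31.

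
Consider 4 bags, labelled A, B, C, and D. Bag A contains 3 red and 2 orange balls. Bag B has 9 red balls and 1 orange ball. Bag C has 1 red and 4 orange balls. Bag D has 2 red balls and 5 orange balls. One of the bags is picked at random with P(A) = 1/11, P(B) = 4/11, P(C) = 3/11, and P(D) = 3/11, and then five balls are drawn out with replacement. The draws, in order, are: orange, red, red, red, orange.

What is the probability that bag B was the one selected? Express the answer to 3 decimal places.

Under each hypothesis, the probability of the observed sequence is: P(data | bag A) = (2/5)(3/5)(3/5)(3/5)(2/5) = 0.03456; P(data | bag B) = (1/10)(9/10)(9/10)(9/10)(1/10) = 0.00729; P(data | bag C) = (4/5)(1/5)(1/5)(1/5)(4/5) = 0.00512; P(data | bag D) = (5/7)(2/7)(2/7)(2/7)(5/7) = 0.0119.
Weighting by the prior gives 1/11 · 0.03456 = 0.0031418, 4/11 · 0.00729 = 0.0026509, 3/11 · 0.00512 = 0.0013964, 3/11 · 0.0119 = 0.0032454; with total 0.010434.
Therefore the posterior P(bag B | data) = (0.0026509) / (0.010434) = 0.25405.

0.254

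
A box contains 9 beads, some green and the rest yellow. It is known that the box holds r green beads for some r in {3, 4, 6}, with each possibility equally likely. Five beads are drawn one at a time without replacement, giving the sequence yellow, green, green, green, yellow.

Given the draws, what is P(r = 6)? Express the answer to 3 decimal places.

The likelihood of the observed sequence under each hypothesis: P(data | r = 3) = (6/9)(3/8)(2/7)(1/6)(5/5) = 1/84; P(data | r = 4) = (5/9)(4/8)(3/7)(2/6)(4/5) = 2/63; P(data | r = 6) = (3/9)(6/8)(5/7)(4/6)(2/5) = 1/21.
Weighting by the prior gives 1/3 · 1/84 = 1/252, 1/3 · 2/63 = 2/189, 1/3 · 1/21 = 1/63; with total 23/756.
So P(r = 6 | data) = (1/63) / (23/756) = 12/23.

0.522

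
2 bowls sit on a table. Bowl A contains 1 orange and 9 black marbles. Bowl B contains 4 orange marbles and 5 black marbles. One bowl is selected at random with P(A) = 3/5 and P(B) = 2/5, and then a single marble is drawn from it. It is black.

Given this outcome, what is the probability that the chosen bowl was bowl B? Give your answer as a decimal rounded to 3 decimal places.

The likelihood of this draw under each hypothesis: P(data | bowl A) = (9/10) = 9/10; P(data | bowl B) = (5/9) = 5/9.
Weighting by the prior gives 3/5 · 9/10 = 27/50, 2/5 · 5/9 = 2/9; these sum to 343/450.
By Bayes' rule, P(bowl B | data) = (2/9) / (343/450) = 100/343.

0.292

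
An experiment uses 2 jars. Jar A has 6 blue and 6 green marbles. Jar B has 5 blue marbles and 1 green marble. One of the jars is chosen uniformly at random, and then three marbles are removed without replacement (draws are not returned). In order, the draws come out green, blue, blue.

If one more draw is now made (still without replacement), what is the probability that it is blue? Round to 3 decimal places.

0.750

Compute the likelihood of the observed sequence for each case: P(data | jar A) = (6/12)(6/11)(5/10) = 3/22; P(data | jar B) = (1/6)(5/5)(4/4) = 1/6.
The prior-weighted likelihoods are 1/2 · 3/22 = 3/44, 1/2 · 1/6 = 1/12; these sum to 5/33.
Dividing through by the total gives posterior P(jar A | data) = 9/20, P(jar B | data) = 11/20.
So P(blue next | data) = Σ P(blue next | H) P(H | data) = (4/9)(9/20) + (1)(11/20) = 3/4.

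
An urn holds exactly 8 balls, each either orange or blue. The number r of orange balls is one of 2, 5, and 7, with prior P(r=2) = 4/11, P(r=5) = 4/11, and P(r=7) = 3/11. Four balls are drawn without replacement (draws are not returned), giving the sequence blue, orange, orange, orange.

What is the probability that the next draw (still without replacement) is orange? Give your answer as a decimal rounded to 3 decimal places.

0.733

Under each hypothesis, the probability of the observed sequence is: P(data | r = 2) = (6/8)(2/7)(1/6)(0/5) = 0; P(data | r = 5) = (3/8)(5/7)(4/6)(3/5) = 3/28; P(data | r = 7) = (1/8)(7/7)(6/6)(5/5) = 1/8.
Multiplying each by its prior: 4/11 · 0 = 0, 4/11 · 3/28 = 3/77, 3/11 · 1/8 = 3/88; these sum to 45/616.
Dividing through by the total gives posterior P(r = 2 | data) = 0, P(r = 5 | data) = 8/15, P(r = 7 | data) = 7/15.
The predictive probability is P(orange next | data) = (1/2)(8/15) + (1)(7/15) = 11/15.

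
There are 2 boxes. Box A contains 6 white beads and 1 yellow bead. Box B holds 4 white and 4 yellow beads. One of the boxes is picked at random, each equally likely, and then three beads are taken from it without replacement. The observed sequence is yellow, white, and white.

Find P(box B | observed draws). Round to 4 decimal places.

0.5000

The likelihood of the observed sequence under each hypothesis: P(data | box A) = (1/7)(6/6)(5/5) = 1/7; P(data | box B) = (4/8)(4/7)(3/6) = 1/7.
The prior-weighted likelihoods are 1/2 · 1/7 = 1/14, 1/2 · 1/7 = 1/14; with total 1/7.
Therefore the posterior P(box B | data) = (1/14) / (1/7) = 1/2.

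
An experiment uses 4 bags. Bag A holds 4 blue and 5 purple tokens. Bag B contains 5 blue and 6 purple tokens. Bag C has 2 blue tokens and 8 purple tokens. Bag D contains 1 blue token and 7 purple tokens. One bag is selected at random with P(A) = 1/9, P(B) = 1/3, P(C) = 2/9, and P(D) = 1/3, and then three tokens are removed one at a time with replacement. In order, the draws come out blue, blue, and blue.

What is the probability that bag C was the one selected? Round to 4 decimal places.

0.0409

Under each hypothesis, the probability of the observed sequence is: P(data | bag A) = (4/9)(4/9)(4/9) = 0.087791; P(data | bag B) = (5/11)(5/11)(5/11) = 0.093914; P(data | bag C) = (2/10)(2/10)(2/10) = 0.008; P(data | bag D) = (1/8)(1/8)(1/8) = 0.0019531.
Weighting by the prior gives 1/9 · 0.087791 = 0.0097546, 1/3 · 0.093914 = 0.031305, 2/9 · 0.008 = 0.0017778, 1/3 · 0.0019531 = 0.00065104; summing to 0.043488.
Therefore the posterior P(bag C | data) = (0.0017778) / (0.043488) = 0.04088.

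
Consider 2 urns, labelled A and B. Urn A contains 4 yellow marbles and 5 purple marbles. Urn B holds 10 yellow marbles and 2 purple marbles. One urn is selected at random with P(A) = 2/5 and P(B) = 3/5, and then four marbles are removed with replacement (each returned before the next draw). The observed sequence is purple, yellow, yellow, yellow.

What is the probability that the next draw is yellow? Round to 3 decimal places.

0.735

For each hypothesis, P(data | H) works out to: P(data | urn A) = (5/9)(4/9)(4/9)(4/9) = 0.048773; P(data | urn B) = (2/12)(10/12)(10/12)(10/12) = 0.096451.
Weighting by the prior gives 2/5 · 0.048773 = 0.019509, 3/5 · 0.096451 = 0.05787; summing to 0.07738.
Dividing through by the total gives posterior P(urn A | data) = 0.25212, P(urn B | data) = 0.74788.
Averaging over the posterior, P(yellow next | data) = (4/9)(0.25212) + (5/6)(0.74788) = 0.73529.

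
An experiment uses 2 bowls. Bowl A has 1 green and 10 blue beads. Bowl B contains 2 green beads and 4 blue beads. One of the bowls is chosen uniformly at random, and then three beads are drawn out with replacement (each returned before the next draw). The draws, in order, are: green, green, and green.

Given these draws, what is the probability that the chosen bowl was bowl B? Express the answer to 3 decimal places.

0.980

Under each hypothesis, the probability of the observed sequence is: P(data | bowl A) = (1/11)(1/11)(1/11) = 0.00075131; P(data | bowl B) = (2/6)(2/6)(2/6) = 0.037037.
The prior-weighted likelihoods are 1/2 · 0.00075131 = 0.00037566, 1/2 · 0.037037 = 0.018519; these sum to 0.018894.
So P(bowl B | data) = (0.018519) / (0.018894) = 0.98012.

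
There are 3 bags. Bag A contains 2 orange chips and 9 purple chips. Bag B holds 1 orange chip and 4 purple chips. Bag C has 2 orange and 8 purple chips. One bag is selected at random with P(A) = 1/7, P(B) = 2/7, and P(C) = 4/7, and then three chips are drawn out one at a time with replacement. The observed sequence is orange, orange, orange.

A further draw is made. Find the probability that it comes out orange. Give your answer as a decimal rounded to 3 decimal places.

Under each hypothesis, the probability of the observed sequence is: P(data | bag A) = (2/11)(2/11)(2/11) = 0.0060105; P(data | bag B) = (1/5)(1/5)(1/5) = 0.008; P(data | bag C) = (2/10)(2/10)(2/10) = 0.008.
Weighting by the prior gives 1/7 · 0.0060105 = 0.00085865, 2/7 · 0.008 = 0.0022857, 4/7 · 0.008 = 0.0045714; these sum to 0.0077158.
Normalising, the posterior is P(bag A | data) = 0.11128, P(bag B | data) = 0.29624, P(bag C | data) = 0.59248.
Averaging over the posterior, P(orange next | data) = (2/11)(0.11128) + (1/5)(0.29624) + (1/5)(0.59248) = 0.19798.

0.198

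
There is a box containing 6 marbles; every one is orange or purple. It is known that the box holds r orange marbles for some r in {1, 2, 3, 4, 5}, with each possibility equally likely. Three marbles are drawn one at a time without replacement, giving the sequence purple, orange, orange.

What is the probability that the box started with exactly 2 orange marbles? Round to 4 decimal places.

0.1143

The likelihood of the observed sequence under each hypothesis: P(data | r = 1) = (5/6)(1/5)(0/4) = 0; P(data | r = 2) = (4/6)(2/5)(1/4) = 1/15; P(data | r = 3) = (3/6)(3/5)(2/4) = 3/20; P(data | r = 4) = (2/6)(4/5)(3/4) = 1/5; P(data | r = 5) = (1/6)(5/5)(4/4) = 1/6.
Weighting by the prior gives 1/5 · 0 = 0, 1/5 · 1/15 = 1/75, 1/5 · 3/20 = 3/100, 1/5 · 1/5 = 1/25, 1/5 · 1/6 = 1/30; these sum to 7/60.
Therefore the posterior P(r = 2 | data) = (1/75) / (7/60) = 4/35.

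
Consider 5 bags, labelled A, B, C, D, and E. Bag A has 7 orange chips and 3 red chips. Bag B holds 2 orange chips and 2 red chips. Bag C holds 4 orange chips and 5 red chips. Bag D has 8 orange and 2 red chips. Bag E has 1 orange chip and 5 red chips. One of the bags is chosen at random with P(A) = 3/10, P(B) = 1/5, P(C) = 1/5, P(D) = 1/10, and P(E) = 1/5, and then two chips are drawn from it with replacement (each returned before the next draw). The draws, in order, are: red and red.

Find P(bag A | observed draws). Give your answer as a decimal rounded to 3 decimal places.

0.096

Compute the likelihood of the observed sequence for each case: P(data | bag A) = (3/10)(3/10) = 0.09; P(data | bag B) = (2/4)(2/4) = 0.25; P(data | bag C) = (5/9)(5/9) = 0.30864; P(data | bag D) = (2/10)(2/10) = 0.04; P(data | bag E) = (5/6)(5/6) = 0.69444.
The prior-weighted likelihoods are 3/10 · 0.09 = 0.027, 1/5 · 0.25 = 0.05, 1/5 · 0.30864 = 0.061728, 1/10 · 0.04 = 0.004, 1/5 · 0.69444 = 0.13889; these sum to 0.28162.
Hence P(bag A | data) = (0.027) / (0.28162) = 0.095875.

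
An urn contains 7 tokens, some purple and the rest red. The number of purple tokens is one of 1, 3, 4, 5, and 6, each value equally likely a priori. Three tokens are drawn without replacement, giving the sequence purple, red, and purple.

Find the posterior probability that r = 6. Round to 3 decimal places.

0.231

The likelihood of the observed sequence under each hypothesis: P(data | r = 1) = (1/7)(6/6)(0/5) = 0; P(data | r = 3) = (3/7)(4/6)(2/5) = 4/35; P(data | r = 4) = (4/7)(3/6)(3/5) = 6/35; P(data | r = 5) = (5/7)(2/6)(4/5) = 4/21; P(data | r = 6) = (6/7)(1/6)(5/5) = 1/7.
The prior-weighted likelihoods are 1/5 · 0 = 0, 1/5 · 4/35 = 4/175, 1/5 · 6/35 = 6/175, 1/5 · 4/21 = 4/105, 1/5 · 1/7 = 1/35; these sum to 13/105.
So P(r = 6 | data) = (1/35) / (13/105) = 3/13.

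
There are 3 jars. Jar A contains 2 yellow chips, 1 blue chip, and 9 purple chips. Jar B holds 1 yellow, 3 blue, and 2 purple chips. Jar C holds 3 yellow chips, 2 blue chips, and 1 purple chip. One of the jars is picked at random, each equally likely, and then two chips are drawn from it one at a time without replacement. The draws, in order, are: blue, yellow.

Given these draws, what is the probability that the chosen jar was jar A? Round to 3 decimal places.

Under each hypothesis, the probability of the observed sequence is: P(data | jar A) = (1/12)(2/11) = 1/66; P(data | jar B) = (3/6)(1/5) = 1/10; P(data | jar C) = (2/6)(3/5) = 1/5.
The prior-weighted likelihoods are 1/3 · 1/66 = 1/198, 1/3 · 1/10 = 1/30, 1/3 · 1/5 = 1/15; these sum to 52/495.
So P(jar A | data) = (1/198) / (52/495) = 5/104.

0.048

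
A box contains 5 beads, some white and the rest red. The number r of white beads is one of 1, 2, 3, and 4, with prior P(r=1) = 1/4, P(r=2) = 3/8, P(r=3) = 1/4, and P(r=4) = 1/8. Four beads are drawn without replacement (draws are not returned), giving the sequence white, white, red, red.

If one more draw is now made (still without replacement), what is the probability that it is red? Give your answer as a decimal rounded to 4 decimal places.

0.6000

Under each hypothesis, the probability of the observed sequence is: P(data | r = 1) = (1/5)(0/4) = 0; P(data | r = 2) = (2/5)(1/4)(3/3)(2/2) = 1/10; P(data | r = 3) = (3/5)(2/4)(2/3)(1/2) = 1/10; P(data | r = 4) = (4/5)(3/4)(1/3)(0/2) = 0.
Weighting by the prior gives 1/4 · 0 = 0, 3/8 · 1/10 = 3/80, 1/4 · 1/10 = 1/40, 1/8 · 0 = 0; these sum to 1/16.
The posterior is then P(r = 1 | data) = 0, P(r = 2 | data) = 3/5, P(r = 3 | data) = 2/5, P(r = 4 | data) = 0.
Averaging over the posterior, P(red next | data) = (1)(3/5) + (0)(2/5) = 3/5.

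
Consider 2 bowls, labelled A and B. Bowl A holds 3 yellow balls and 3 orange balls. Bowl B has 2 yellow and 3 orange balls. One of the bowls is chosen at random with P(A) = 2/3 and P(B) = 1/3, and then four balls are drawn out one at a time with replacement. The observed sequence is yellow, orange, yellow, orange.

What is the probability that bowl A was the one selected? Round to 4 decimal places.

0.6846

Under each hypothesis, the probability of the observed sequence is: P(data | bowl A) = (3/6)(3/6)(3/6)(3/6) = 0.0625; P(data | bowl B) = (2/5)(3/5)(2/5)(3/5) = 0.0576.
The prior-weighted likelihoods are 2/3 · 0.0625 = 0.041667, 1/3 · 0.0576 = 0.0192; summing to 0.060867.
Therefore the posterior P(bowl A | data) = (0.041667) / (0.060867) = 0.68456.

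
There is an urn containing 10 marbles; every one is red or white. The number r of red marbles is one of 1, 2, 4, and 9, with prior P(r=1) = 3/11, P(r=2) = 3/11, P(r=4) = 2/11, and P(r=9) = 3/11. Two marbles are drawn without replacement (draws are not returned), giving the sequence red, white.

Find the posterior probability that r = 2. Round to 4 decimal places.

For each hypothesis, P(data | H) works out to: P(data | r = 1) = (1/10)(9/9) = 1/10; P(data | r = 2) = (2/10)(8/9) = 8/45; P(data | r = 4) = (4/10)(6/9) = 4/15; P(data | r = 9) = (9/10)(1/9) = 1/10.
Multiplying each by its prior: 3/11 · 1/10 = 3/110, 3/11 · 8/45 = 8/165, 2/11 · 4/15 = 8/165, 3/11 · 1/10 = 3/110; these sum to 5/33.
Therefore the posterior P(r = 2 | data) = (8/165) / (5/33) = 8/25.

0.3200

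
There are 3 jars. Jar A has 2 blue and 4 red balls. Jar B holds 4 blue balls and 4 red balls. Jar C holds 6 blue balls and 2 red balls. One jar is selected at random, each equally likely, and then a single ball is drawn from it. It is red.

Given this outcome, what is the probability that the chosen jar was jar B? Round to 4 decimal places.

For each hypothesis, P(data | H) works out to: P(data | jar A) = (4/6) = 2/3; P(data | jar B) = (4/8) = 1/2; P(data | jar C) = (2/8) = 1/4.
Multiplying each by its prior: 1/3 · 2/3 = 2/9, 1/3 · 1/2 = 1/6, 1/3 · 1/4 = 1/12; summing to 17/36.
So P(jar B | data) = (1/6) / (17/36) = 6/17.

0.3529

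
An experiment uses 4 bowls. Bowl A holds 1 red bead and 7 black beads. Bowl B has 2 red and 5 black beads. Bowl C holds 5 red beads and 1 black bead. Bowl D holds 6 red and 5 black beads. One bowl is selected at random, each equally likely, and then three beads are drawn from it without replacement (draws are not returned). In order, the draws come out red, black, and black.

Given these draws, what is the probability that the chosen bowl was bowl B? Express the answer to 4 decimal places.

Compute the likelihood of the observed sequence for each case: P(data | bowl A) = (1/8)(7/7)(6/6) = 0.125; P(data | bowl B) = (2/7)(5/6)(4/5) = 0.19048; P(data | bowl C) = (5/6)(1/5)(0/4) = 0; P(data | bowl D) = (6/11)(5/10)(4/9) = 0.12121.
The prior-weighted likelihoods are 1/4 · 0.125 = 0.03125, 1/4 · 0.19048 = 0.047619, 1/4 · 0 = 0, 1/4 · 0.12121 = 0.030303; summing to 0.10917.
Therefore the posterior P(bowl B | data) = (0.047619) / (0.10917) = 0.43618.

0.4362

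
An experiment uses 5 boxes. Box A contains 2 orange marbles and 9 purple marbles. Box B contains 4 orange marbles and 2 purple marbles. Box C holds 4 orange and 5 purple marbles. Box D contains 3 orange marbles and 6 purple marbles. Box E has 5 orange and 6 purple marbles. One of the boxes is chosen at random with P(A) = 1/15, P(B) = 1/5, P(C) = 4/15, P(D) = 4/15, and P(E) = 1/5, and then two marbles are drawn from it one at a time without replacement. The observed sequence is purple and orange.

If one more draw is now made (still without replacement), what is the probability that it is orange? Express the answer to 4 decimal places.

For each hypothesis, P(data | H) works out to: P(data | box A) = (9/11)(2/10) = 0.16364; P(data | box B) = (2/6)(4/5) = 0.26667; P(data | box C) = (5/9)(4/8) = 0.27778; P(data | box D) = (6/9)(3/8) = 0.25; P(data | box E) = (6/11)(5/10) = 0.27273.
The prior-weighted likelihoods are 1/15 · 0.16364 = 0.010909, 1/5 · 0.26667 = 0.053333, 4/15 · 0.27778 = 0.074074, 4/15 · 0.25 = 0.066667, 1/5 · 0.27273 = 0.054545; with total 0.25953.
Normalising, the posterior is P(box A | data) = 0.042034, P(box B | data) = 0.2055, P(box C | data) = 0.28542, P(box D | data) = 0.25688, P(box E | data) = 0.21017.
So P(orange next | data) = Σ P(orange next | H) P(H | data) = (1/9)(0.042034) + (3/4)(0.2055) + (3/7)(0.28542) + (2/7)(0.25688) + (4/9)(0.21017) = 0.44792.

0.4479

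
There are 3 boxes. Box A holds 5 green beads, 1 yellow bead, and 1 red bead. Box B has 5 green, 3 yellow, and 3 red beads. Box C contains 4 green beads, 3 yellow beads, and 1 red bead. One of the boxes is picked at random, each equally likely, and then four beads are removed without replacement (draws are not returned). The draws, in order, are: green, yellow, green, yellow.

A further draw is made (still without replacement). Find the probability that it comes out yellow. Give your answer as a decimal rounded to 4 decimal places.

0.2220

For each hypothesis, P(data | H) works out to: P(data | box A) = (5/7)(1/6)(4/5)(0/4) = 0; P(data | box B) = (5/11)(3/10)(4/9)(2/8) = 0.015152; P(data | box C) = (4/8)(3/7)(3/6)(2/5) = 0.042857.
Multiplying each by its prior: 1/3 · 0 = 0, 1/3 · 0.015152 = 0.0050505, 1/3 · 0.042857 = 0.014286; summing to 0.019336.
The posterior is then P(box A | data) = 0, P(box B | data) = 0.26119, P(box C | data) = 0.73881.
Averaging over the posterior, P(yellow next | data) = (1/7)(0.26119) + (1/4)(0.73881) = 0.22201.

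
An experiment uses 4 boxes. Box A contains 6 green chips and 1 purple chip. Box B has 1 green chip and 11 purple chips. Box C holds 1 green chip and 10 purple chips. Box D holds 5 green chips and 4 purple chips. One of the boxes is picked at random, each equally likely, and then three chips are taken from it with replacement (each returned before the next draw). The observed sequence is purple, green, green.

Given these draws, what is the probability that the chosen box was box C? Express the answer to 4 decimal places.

0.0293

Under each hypothesis, the probability of the observed sequence is: P(data | box A) = (1/7)(6/7)(6/7) = 0.10496; P(data | box B) = (11/12)(1/12)(1/12) = 0.0063657; P(data | box C) = (10/11)(1/11)(1/11) = 0.0075131; P(data | box D) = (4/9)(5/9)(5/9) = 0.13717.
The prior-weighted likelihoods are 1/4 · 0.10496 = 0.026239, 1/4 · 0.0063657 = 0.0015914, 1/4 · 0.0075131 = 0.0018783, 1/4 · 0.13717 = 0.034294; these sum to 0.064002.
By Bayes' rule, P(box C | data) = (0.0018783) / (0.064002) = 0.029347.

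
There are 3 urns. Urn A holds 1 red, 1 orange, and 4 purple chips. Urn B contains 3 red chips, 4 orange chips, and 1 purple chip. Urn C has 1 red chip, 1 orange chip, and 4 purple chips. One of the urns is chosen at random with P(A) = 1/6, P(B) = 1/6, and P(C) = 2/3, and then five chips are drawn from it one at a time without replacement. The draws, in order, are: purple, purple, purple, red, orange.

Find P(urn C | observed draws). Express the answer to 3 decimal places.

Compute the likelihood of the observed sequence for each case: P(data | urn A) = (4/6)(3/5)(2/4)(1/3)(1/2) = 1/30; P(data | urn B) = (1/8)(0/7) = 0; P(data | urn C) = (4/6)(3/5)(2/4)(1/3)(1/2) = 1/30.
Weighting by the prior gives 1/6 · 1/30 = 1/180, 1/6 · 0 = 0, 2/3 · 1/30 = 1/45; these sum to 1/36.
So P(urn C | data) = (1/45) / (1/36) = 4/5.

0.800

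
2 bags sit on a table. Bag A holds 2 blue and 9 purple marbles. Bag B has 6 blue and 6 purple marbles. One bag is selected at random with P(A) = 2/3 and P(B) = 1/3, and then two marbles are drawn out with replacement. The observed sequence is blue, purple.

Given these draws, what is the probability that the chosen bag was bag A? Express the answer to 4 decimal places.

Under each hypothesis, the probability of the observed sequence is: P(data | bag A) = (2/11)(9/11) = 0.14876; P(data | bag B) = (6/12)(6/12) = 0.25.
Multiplying each by its prior: 2/3 · 0.14876 = 0.099174, 1/3 · 0.25 = 0.083333; with total 0.18251.
By Bayes' rule, P(bag A | data) = (0.099174) / (0.18251) = 0.5434.

0.5434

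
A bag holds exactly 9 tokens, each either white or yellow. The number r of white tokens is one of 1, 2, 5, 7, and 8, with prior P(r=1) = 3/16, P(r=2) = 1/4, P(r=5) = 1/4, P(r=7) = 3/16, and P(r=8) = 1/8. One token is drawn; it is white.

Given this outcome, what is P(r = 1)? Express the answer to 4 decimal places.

0.0441

For each hypothesis, P(data | H) works out to: P(data | r = 1) = (1/9) = 1/9; P(data | r = 2) = (2/9) = 2/9; P(data | r = 5) = (5/9) = 5/9; P(data | r = 7) = (7/9) = 7/9; P(data | r = 8) = (8/9) = 8/9.
The prior-weighted likelihoods are 3/16 · 1/9 = 1/48, 1/4 · 2/9 = 1/18, 1/4 · 5/9 = 5/36, 3/16 · 7/9 = 7/48, 1/8 · 8/9 = 1/9; with total 17/36.
Hence P(r = 1 | data) = (1/48) / (17/36) = 3/68.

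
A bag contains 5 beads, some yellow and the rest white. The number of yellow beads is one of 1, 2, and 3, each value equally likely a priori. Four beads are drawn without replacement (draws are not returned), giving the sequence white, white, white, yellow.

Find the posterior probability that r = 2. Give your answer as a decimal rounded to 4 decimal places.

Under each hypothesis, the probability of the observed sequence is: P(data | r = 1) = (4/5)(3/4)(2/3)(1/2) = 1/5; P(data | r = 2) = (3/5)(2/4)(1/3)(2/2) = 1/10; P(data | r = 3) = (2/5)(1/4)(0/3) = 0.
Multiplying each by its prior: 1/3 · 1/5 = 1/15, 1/3 · 1/10 = 1/30, 1/3 · 0 = 0; with total 1/10.
Therefore the posterior P(r = 2 | data) = (1/30) / (1/10) = 1/3.

0.3333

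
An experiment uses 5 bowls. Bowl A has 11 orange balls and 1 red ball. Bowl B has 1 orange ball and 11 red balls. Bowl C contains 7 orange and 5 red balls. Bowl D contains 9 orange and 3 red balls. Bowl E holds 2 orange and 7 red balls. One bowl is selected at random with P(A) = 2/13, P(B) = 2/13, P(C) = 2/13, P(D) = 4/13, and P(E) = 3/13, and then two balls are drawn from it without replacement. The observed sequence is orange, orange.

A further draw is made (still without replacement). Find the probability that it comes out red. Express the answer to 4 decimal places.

The likelihood of the observed sequence under each hypothesis: P(data | bowl A) = (11/12)(10/11) = 5/6; P(data | bowl B) = (1/12)(0/11) = 0; P(data | bowl C) = (7/12)(6/11) = 7/22; P(data | bowl D) = (9/12)(8/11) = 6/11; P(data | bowl E) = (2/9)(1/8) = 1/36.
Multiplying each by its prior: 2/13 · 5/6 = 5/39, 2/13 · 0 = 0, 2/13 · 7/22 = 7/143, 4/13 · 6/11 = 24/143, 3/13 · 1/36 = 1/156; these sum to 201/572.
Dividing through by the total gives posterior P(bowl A | data) = 0.36484, P(bowl B | data) = 0, P(bowl C | data) = 0.1393, P(bowl D | data) = 0.47761, P(bowl E | data) = 0.018242.
Averaging over the posterior, P(red next | data) = (1/10)(0.36484) + (1/2)(0.1393) + (3/10)(0.47761) + (1)(0.018242) = 0.26766.

0.2677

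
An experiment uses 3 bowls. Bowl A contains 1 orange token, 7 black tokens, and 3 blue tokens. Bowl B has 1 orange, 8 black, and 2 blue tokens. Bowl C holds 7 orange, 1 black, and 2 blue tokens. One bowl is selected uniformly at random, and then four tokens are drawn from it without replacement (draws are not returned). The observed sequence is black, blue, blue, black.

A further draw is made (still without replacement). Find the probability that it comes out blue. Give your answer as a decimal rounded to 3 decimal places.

The likelihood of the observed sequence under each hypothesis: P(data | bowl A) = (7/11)(3/10)(2/9)(6/8) = 0.031818; P(data | bowl B) = (8/11)(2/10)(1/9)(7/8) = 0.014141; P(data | bowl C) = (1/10)(2/9)(1/8)(0/7) = 0.
Multiplying each by its prior: 1/3 · 0.031818 = 0.010606, 1/3 · 0.014141 = 0.0047138, 1/3 · 0 = 0; summing to 0.01532.
Normalising, the posterior is P(bowl A | data) = 0.69231, P(bowl B | data) = 0.30769, P(bowl C | data) = 0.
So P(blue next | data) = Σ P(blue next | H) P(H | data) = (1/7)(0.69231) + (0)(0.30769) = 0.098901.

0.099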